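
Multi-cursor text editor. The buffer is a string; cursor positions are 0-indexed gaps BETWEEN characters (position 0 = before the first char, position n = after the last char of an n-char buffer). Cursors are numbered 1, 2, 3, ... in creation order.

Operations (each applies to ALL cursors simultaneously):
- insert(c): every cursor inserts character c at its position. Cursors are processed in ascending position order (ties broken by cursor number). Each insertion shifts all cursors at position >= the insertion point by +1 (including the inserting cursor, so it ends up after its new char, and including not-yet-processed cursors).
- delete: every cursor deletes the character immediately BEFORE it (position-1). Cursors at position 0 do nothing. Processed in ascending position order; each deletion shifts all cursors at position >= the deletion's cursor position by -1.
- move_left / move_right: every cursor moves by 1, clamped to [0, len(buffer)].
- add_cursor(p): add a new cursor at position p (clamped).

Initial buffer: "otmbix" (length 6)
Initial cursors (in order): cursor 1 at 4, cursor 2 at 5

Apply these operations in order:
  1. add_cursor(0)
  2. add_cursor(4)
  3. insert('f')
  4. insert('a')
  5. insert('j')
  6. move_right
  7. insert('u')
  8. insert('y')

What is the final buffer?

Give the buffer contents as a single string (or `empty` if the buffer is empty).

Answer: fajouytmbffaajjiuuyyfajxuy

Derivation:
After op 1 (add_cursor(0)): buffer="otmbix" (len 6), cursors c3@0 c1@4 c2@5, authorship ......
After op 2 (add_cursor(4)): buffer="otmbix" (len 6), cursors c3@0 c1@4 c4@4 c2@5, authorship ......
After op 3 (insert('f')): buffer="fotmbffifx" (len 10), cursors c3@1 c1@7 c4@7 c2@9, authorship 3....14.2.
After op 4 (insert('a')): buffer="faotmbffaaifax" (len 14), cursors c3@2 c1@10 c4@10 c2@13, authorship 33....1414.22.
After op 5 (insert('j')): buffer="fajotmbffaajjifajx" (len 18), cursors c3@3 c1@13 c4@13 c2@17, authorship 333....141414.222.
After op 6 (move_right): buffer="fajotmbffaajjifajx" (len 18), cursors c3@4 c1@14 c4@14 c2@18, authorship 333....141414.222.
After op 7 (insert('u')): buffer="fajoutmbffaajjiuufajxu" (len 22), cursors c3@5 c1@17 c4@17 c2@22, authorship 333.3...141414.14222.2
After op 8 (insert('y')): buffer="fajouytmbffaajjiuuyyfajxuy" (len 26), cursors c3@6 c1@20 c4@20 c2@26, authorship 333.33...141414.1414222.22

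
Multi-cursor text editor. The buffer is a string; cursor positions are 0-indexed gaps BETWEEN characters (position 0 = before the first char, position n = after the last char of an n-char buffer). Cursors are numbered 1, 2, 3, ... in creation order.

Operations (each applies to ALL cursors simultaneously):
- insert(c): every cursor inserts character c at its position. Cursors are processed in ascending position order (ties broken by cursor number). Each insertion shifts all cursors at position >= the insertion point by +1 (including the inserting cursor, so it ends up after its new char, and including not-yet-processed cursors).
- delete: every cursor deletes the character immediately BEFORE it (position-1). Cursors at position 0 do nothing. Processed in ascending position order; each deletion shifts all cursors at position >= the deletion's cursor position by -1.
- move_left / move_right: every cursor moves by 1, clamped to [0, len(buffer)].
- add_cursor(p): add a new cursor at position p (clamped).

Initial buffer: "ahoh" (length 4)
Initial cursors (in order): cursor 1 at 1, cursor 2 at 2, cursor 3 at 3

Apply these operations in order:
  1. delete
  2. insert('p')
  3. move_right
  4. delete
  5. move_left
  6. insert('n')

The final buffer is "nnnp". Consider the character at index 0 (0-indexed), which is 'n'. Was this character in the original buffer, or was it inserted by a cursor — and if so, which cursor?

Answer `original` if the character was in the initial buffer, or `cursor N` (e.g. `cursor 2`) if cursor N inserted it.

Answer: cursor 1

Derivation:
After op 1 (delete): buffer="h" (len 1), cursors c1@0 c2@0 c3@0, authorship .
After op 2 (insert('p')): buffer="ppph" (len 4), cursors c1@3 c2@3 c3@3, authorship 123.
After op 3 (move_right): buffer="ppph" (len 4), cursors c1@4 c2@4 c3@4, authorship 123.
After op 4 (delete): buffer="p" (len 1), cursors c1@1 c2@1 c3@1, authorship 1
After op 5 (move_left): buffer="p" (len 1), cursors c1@0 c2@0 c3@0, authorship 1
After op 6 (insert('n')): buffer="nnnp" (len 4), cursors c1@3 c2@3 c3@3, authorship 1231
Authorship (.=original, N=cursor N): 1 2 3 1
Index 0: author = 1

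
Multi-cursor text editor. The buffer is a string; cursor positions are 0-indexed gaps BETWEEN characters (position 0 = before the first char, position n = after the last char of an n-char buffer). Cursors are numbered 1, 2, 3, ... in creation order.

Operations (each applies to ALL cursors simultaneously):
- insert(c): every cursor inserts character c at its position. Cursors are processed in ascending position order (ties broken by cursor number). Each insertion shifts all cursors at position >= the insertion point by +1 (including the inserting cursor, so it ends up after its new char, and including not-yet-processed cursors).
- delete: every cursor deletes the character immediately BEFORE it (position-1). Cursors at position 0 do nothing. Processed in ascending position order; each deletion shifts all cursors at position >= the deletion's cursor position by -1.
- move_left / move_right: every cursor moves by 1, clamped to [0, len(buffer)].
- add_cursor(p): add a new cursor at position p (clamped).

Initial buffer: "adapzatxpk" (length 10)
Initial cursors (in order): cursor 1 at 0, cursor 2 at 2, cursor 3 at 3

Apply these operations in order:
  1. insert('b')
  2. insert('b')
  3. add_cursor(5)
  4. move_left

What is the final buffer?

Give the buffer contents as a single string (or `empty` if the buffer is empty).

Answer: bbadbbabbpzatxpk

Derivation:
After op 1 (insert('b')): buffer="badbabpzatxpk" (len 13), cursors c1@1 c2@4 c3@6, authorship 1..2.3.......
After op 2 (insert('b')): buffer="bbadbbabbpzatxpk" (len 16), cursors c1@2 c2@6 c3@9, authorship 11..22.33.......
After op 3 (add_cursor(5)): buffer="bbadbbabbpzatxpk" (len 16), cursors c1@2 c4@5 c2@6 c3@9, authorship 11..22.33.......
After op 4 (move_left): buffer="bbadbbabbpzatxpk" (len 16), cursors c1@1 c4@4 c2@5 c3@8, authorship 11..22.33.......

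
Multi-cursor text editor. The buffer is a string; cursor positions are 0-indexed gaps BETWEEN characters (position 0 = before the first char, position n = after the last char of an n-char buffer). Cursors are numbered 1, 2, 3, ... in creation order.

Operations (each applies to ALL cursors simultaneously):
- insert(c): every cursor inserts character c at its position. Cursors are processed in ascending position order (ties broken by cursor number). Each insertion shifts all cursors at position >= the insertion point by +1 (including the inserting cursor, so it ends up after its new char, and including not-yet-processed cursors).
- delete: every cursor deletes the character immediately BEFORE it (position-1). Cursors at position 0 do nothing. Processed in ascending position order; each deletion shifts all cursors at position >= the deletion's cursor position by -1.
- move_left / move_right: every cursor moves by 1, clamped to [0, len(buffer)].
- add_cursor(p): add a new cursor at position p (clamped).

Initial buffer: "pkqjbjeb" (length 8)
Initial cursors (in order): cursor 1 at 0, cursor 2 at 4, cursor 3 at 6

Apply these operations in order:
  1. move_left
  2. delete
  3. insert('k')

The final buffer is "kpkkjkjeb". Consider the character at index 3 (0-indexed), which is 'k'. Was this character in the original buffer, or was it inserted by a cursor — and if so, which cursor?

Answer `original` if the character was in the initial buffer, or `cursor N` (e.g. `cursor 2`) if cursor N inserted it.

Answer: cursor 2

Derivation:
After op 1 (move_left): buffer="pkqjbjeb" (len 8), cursors c1@0 c2@3 c3@5, authorship ........
After op 2 (delete): buffer="pkjjeb" (len 6), cursors c1@0 c2@2 c3@3, authorship ......
After op 3 (insert('k')): buffer="kpkkjkjeb" (len 9), cursors c1@1 c2@4 c3@6, authorship 1..2.3...
Authorship (.=original, N=cursor N): 1 . . 2 . 3 . . .
Index 3: author = 2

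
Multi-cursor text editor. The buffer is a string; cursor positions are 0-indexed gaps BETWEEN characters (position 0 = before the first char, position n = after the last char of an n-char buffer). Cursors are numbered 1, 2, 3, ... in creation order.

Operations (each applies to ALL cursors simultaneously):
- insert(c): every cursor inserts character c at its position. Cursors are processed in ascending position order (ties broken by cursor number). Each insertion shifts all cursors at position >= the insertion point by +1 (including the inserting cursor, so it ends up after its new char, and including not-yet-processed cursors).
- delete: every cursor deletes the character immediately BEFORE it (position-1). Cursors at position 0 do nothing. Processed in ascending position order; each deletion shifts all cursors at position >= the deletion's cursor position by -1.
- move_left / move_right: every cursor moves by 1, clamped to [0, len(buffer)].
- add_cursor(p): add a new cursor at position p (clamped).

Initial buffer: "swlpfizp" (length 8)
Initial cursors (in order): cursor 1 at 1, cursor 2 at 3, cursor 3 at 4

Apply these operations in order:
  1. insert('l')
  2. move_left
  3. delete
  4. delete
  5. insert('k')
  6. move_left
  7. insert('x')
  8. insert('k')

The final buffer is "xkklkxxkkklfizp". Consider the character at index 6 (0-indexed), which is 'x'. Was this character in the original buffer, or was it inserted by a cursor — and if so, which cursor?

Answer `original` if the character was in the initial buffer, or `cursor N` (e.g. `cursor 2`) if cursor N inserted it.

Answer: cursor 3

Derivation:
After op 1 (insert('l')): buffer="slwllplfizp" (len 11), cursors c1@2 c2@5 c3@7, authorship .1..2.3....
After op 2 (move_left): buffer="slwllplfizp" (len 11), cursors c1@1 c2@4 c3@6, authorship .1..2.3....
After op 3 (delete): buffer="lwllfizp" (len 8), cursors c1@0 c2@2 c3@3, authorship 1.23....
After op 4 (delete): buffer="llfizp" (len 6), cursors c1@0 c2@1 c3@1, authorship 13....
After op 5 (insert('k')): buffer="klkklfizp" (len 9), cursors c1@1 c2@4 c3@4, authorship 11233....
After op 6 (move_left): buffer="klkklfizp" (len 9), cursors c1@0 c2@3 c3@3, authorship 11233....
After op 7 (insert('x')): buffer="xklkxxklfizp" (len 12), cursors c1@1 c2@6 c3@6, authorship 11122333....
After op 8 (insert('k')): buffer="xkklkxxkkklfizp" (len 15), cursors c1@2 c2@9 c3@9, authorship 11112232333....
Authorship (.=original, N=cursor N): 1 1 1 1 2 2 3 2 3 3 3 . . . .
Index 6: author = 3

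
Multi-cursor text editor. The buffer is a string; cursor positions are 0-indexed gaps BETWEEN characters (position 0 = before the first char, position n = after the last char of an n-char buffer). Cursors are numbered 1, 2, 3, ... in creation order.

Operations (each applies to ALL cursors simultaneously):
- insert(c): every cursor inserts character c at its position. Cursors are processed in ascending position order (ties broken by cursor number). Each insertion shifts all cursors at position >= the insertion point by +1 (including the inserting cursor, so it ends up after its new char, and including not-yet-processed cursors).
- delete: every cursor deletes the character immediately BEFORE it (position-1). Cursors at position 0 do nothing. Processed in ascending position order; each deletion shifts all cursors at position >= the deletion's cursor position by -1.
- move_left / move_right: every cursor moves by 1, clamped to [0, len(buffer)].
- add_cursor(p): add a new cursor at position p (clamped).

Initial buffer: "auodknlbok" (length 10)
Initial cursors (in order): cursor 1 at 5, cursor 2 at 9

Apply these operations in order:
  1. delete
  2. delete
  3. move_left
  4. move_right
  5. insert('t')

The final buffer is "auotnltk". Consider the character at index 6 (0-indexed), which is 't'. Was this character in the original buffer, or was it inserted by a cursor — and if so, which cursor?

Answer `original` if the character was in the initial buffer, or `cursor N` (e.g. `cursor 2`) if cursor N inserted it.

After op 1 (delete): buffer="auodnlbk" (len 8), cursors c1@4 c2@7, authorship ........
After op 2 (delete): buffer="auonlk" (len 6), cursors c1@3 c2@5, authorship ......
After op 3 (move_left): buffer="auonlk" (len 6), cursors c1@2 c2@4, authorship ......
After op 4 (move_right): buffer="auonlk" (len 6), cursors c1@3 c2@5, authorship ......
After op 5 (insert('t')): buffer="auotnltk" (len 8), cursors c1@4 c2@7, authorship ...1..2.
Authorship (.=original, N=cursor N): . . . 1 . . 2 .
Index 6: author = 2

Answer: cursor 2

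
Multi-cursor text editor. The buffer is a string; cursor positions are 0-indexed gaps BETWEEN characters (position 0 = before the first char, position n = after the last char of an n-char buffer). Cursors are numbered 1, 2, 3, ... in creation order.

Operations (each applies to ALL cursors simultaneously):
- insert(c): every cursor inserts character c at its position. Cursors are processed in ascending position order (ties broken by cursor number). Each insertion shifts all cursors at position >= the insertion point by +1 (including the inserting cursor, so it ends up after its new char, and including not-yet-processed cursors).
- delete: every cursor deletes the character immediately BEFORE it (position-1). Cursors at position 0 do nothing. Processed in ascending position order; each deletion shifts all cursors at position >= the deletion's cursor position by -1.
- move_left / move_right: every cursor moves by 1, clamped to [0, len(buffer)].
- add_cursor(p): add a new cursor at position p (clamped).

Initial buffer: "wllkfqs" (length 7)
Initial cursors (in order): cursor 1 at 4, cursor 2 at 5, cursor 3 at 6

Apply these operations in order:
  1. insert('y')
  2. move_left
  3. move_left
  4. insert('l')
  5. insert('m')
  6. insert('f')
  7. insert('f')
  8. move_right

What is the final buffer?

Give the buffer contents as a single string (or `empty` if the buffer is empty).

After op 1 (insert('y')): buffer="wllkyfyqys" (len 10), cursors c1@5 c2@7 c3@9, authorship ....1.2.3.
After op 2 (move_left): buffer="wllkyfyqys" (len 10), cursors c1@4 c2@6 c3@8, authorship ....1.2.3.
After op 3 (move_left): buffer="wllkyfyqys" (len 10), cursors c1@3 c2@5 c3@7, authorship ....1.2.3.
After op 4 (insert('l')): buffer="wlllkylfylqys" (len 13), cursors c1@4 c2@7 c3@10, authorship ...1.12.23.3.
After op 5 (insert('m')): buffer="wlllmkylmfylmqys" (len 16), cursors c1@5 c2@9 c3@13, authorship ...11.122.233.3.
After op 6 (insert('f')): buffer="wlllmfkylmffylmfqys" (len 19), cursors c1@6 c2@11 c3@16, authorship ...111.1222.2333.3.
After op 7 (insert('f')): buffer="wlllmffkylmfffylmffqys" (len 22), cursors c1@7 c2@13 c3@19, authorship ...1111.12222.23333.3.
After op 8 (move_right): buffer="wlllmffkylmfffylmffqys" (len 22), cursors c1@8 c2@14 c3@20, authorship ...1111.12222.23333.3.

Answer: wlllmffkylmfffylmffqys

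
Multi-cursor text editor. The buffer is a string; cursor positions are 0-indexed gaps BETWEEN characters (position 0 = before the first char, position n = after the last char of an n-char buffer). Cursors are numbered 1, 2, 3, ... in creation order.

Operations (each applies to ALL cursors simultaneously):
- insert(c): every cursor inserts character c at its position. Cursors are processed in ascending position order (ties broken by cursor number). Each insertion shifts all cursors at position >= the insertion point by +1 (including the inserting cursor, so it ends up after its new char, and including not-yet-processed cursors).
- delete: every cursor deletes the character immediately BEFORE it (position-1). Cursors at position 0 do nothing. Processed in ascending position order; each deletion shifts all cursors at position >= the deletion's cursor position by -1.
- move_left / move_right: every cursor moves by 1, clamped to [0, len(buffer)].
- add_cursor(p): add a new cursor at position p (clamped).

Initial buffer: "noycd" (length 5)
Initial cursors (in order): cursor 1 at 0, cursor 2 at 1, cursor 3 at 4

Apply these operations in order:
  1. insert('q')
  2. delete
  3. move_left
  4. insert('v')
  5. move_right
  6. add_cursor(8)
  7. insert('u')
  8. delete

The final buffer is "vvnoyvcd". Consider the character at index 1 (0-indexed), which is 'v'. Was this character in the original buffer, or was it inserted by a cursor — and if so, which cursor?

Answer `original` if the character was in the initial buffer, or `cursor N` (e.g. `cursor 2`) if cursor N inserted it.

Answer: cursor 2

Derivation:
After op 1 (insert('q')): buffer="qnqoycqd" (len 8), cursors c1@1 c2@3 c3@7, authorship 1.2...3.
After op 2 (delete): buffer="noycd" (len 5), cursors c1@0 c2@1 c3@4, authorship .....
After op 3 (move_left): buffer="noycd" (len 5), cursors c1@0 c2@0 c3@3, authorship .....
After op 4 (insert('v')): buffer="vvnoyvcd" (len 8), cursors c1@2 c2@2 c3@6, authorship 12...3..
After op 5 (move_right): buffer="vvnoyvcd" (len 8), cursors c1@3 c2@3 c3@7, authorship 12...3..
After op 6 (add_cursor(8)): buffer="vvnoyvcd" (len 8), cursors c1@3 c2@3 c3@7 c4@8, authorship 12...3..
After op 7 (insert('u')): buffer="vvnuuoyvcudu" (len 12), cursors c1@5 c2@5 c3@10 c4@12, authorship 12.12..3.3.4
After op 8 (delete): buffer="vvnoyvcd" (len 8), cursors c1@3 c2@3 c3@7 c4@8, authorship 12...3..
Authorship (.=original, N=cursor N): 1 2 . . . 3 . .
Index 1: author = 2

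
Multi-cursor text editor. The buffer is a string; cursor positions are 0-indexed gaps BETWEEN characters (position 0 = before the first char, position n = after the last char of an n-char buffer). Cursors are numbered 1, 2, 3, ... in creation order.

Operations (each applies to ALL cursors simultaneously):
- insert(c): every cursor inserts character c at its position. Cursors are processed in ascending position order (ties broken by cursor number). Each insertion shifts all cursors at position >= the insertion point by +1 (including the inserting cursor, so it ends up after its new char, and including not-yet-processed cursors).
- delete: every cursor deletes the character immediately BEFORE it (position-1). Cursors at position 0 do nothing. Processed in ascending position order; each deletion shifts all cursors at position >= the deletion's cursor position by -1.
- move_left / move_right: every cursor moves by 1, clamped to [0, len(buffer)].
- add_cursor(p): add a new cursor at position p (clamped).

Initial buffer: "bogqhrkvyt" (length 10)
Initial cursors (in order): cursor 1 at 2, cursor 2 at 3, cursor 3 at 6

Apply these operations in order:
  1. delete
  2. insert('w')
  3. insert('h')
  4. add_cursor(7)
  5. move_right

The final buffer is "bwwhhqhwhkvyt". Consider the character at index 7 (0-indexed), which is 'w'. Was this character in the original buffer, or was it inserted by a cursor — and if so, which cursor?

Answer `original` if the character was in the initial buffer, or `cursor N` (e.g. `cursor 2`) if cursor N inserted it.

Answer: cursor 3

Derivation:
After op 1 (delete): buffer="bqhkvyt" (len 7), cursors c1@1 c2@1 c3@3, authorship .......
After op 2 (insert('w')): buffer="bwwqhwkvyt" (len 10), cursors c1@3 c2@3 c3@6, authorship .12..3....
After op 3 (insert('h')): buffer="bwwhhqhwhkvyt" (len 13), cursors c1@5 c2@5 c3@9, authorship .1212..33....
After op 4 (add_cursor(7)): buffer="bwwhhqhwhkvyt" (len 13), cursors c1@5 c2@5 c4@7 c3@9, authorship .1212..33....
After op 5 (move_right): buffer="bwwhhqhwhkvyt" (len 13), cursors c1@6 c2@6 c4@8 c3@10, authorship .1212..33....
Authorship (.=original, N=cursor N): . 1 2 1 2 . . 3 3 . . . .
Index 7: author = 3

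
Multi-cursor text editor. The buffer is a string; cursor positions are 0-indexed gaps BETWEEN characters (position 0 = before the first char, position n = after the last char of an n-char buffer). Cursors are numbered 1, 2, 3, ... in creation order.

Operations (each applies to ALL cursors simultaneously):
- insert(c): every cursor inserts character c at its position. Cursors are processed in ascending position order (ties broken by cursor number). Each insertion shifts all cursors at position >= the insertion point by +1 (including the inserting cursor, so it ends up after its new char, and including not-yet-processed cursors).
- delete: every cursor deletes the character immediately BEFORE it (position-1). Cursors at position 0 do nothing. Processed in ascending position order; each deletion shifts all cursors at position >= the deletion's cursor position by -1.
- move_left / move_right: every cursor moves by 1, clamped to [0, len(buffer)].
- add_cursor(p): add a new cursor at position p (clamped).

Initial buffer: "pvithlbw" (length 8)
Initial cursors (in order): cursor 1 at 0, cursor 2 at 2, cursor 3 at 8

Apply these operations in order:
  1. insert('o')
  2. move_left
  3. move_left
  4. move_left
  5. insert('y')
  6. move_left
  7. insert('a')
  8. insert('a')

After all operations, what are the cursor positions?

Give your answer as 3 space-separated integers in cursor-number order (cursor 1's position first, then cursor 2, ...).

After op 1 (insert('o')): buffer="opvoithlbwo" (len 11), cursors c1@1 c2@4 c3@11, authorship 1..2......3
After op 2 (move_left): buffer="opvoithlbwo" (len 11), cursors c1@0 c2@3 c3@10, authorship 1..2......3
After op 3 (move_left): buffer="opvoithlbwo" (len 11), cursors c1@0 c2@2 c3@9, authorship 1..2......3
After op 4 (move_left): buffer="opvoithlbwo" (len 11), cursors c1@0 c2@1 c3@8, authorship 1..2......3
After op 5 (insert('y')): buffer="yoypvoithlybwo" (len 14), cursors c1@1 c2@3 c3@11, authorship 112..2....3..3
After op 6 (move_left): buffer="yoypvoithlybwo" (len 14), cursors c1@0 c2@2 c3@10, authorship 112..2....3..3
After op 7 (insert('a')): buffer="ayoaypvoithlaybwo" (len 17), cursors c1@1 c2@4 c3@13, authorship 11122..2....33..3
After op 8 (insert('a')): buffer="aayoaaypvoithlaaybwo" (len 20), cursors c1@2 c2@6 c3@16, authorship 1111222..2....333..3

Answer: 2 6 16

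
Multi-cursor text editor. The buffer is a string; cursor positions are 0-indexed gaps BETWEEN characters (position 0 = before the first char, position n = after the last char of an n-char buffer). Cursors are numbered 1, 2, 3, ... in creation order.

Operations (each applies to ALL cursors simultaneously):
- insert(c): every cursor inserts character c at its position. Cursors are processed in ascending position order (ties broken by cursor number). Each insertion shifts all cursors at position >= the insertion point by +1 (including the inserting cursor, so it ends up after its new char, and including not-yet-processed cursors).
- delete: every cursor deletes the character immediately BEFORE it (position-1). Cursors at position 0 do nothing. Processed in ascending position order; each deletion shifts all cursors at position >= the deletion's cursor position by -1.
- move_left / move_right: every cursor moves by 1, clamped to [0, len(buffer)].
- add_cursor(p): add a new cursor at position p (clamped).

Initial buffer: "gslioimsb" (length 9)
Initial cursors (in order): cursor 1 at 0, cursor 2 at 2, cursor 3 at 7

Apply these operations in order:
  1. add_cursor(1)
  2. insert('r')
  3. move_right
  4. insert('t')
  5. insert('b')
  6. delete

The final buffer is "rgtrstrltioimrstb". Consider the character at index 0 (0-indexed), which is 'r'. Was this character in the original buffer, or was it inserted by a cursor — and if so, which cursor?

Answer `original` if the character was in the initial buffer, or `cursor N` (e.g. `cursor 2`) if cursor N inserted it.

Answer: cursor 1

Derivation:
After op 1 (add_cursor(1)): buffer="gslioimsb" (len 9), cursors c1@0 c4@1 c2@2 c3@7, authorship .........
After op 2 (insert('r')): buffer="rgrsrlioimrsb" (len 13), cursors c1@1 c4@3 c2@5 c3@11, authorship 1.4.2.....3..
After op 3 (move_right): buffer="rgrsrlioimrsb" (len 13), cursors c1@2 c4@4 c2@6 c3@12, authorship 1.4.2.....3..
After op 4 (insert('t')): buffer="rgtrstrltioimrstb" (len 17), cursors c1@3 c4@6 c2@9 c3@16, authorship 1.14.42.2....3.3.
After op 5 (insert('b')): buffer="rgtbrstbrltbioimrstbb" (len 21), cursors c1@4 c4@8 c2@12 c3@20, authorship 1.114.442.22....3.33.
After op 6 (delete): buffer="rgtrstrltioimrstb" (len 17), cursors c1@3 c4@6 c2@9 c3@16, authorship 1.14.42.2....3.3.
Authorship (.=original, N=cursor N): 1 . 1 4 . 4 2 . 2 . . . . 3 . 3 .
Index 0: author = 1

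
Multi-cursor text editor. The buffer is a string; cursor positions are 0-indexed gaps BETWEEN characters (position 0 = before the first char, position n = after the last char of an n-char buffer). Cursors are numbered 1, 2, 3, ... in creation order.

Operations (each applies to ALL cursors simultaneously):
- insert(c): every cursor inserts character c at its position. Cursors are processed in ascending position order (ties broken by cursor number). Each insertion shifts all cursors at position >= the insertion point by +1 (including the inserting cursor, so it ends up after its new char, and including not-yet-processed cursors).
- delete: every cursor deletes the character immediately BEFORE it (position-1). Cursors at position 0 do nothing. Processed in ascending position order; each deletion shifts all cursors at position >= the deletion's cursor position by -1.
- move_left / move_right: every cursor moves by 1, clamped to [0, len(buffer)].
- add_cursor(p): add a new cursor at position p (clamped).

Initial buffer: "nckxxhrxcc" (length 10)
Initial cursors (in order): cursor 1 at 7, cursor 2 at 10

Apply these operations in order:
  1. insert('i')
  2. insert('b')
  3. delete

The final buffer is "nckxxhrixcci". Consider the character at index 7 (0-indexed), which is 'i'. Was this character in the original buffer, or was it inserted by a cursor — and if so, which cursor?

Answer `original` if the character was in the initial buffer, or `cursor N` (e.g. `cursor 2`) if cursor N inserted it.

Answer: cursor 1

Derivation:
After op 1 (insert('i')): buffer="nckxxhrixcci" (len 12), cursors c1@8 c2@12, authorship .......1...2
After op 2 (insert('b')): buffer="nckxxhribxccib" (len 14), cursors c1@9 c2@14, authorship .......11...22
After op 3 (delete): buffer="nckxxhrixcci" (len 12), cursors c1@8 c2@12, authorship .......1...2
Authorship (.=original, N=cursor N): . . . . . . . 1 . . . 2
Index 7: author = 1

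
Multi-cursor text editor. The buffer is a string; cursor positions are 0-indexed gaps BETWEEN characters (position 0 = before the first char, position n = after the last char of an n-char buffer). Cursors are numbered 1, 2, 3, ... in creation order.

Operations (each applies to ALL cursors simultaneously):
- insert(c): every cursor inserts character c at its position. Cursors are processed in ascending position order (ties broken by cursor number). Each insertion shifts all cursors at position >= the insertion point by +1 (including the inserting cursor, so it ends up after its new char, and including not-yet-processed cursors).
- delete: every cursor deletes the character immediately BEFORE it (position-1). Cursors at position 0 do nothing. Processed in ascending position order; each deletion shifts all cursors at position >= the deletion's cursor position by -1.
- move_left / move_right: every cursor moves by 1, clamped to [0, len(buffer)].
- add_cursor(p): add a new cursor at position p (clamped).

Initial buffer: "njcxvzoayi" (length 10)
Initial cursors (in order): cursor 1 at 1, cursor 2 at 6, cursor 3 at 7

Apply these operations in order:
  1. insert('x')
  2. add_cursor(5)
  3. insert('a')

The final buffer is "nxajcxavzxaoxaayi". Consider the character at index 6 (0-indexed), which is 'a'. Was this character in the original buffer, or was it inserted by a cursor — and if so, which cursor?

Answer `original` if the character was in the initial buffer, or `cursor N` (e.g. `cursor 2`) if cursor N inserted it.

Answer: cursor 4

Derivation:
After op 1 (insert('x')): buffer="nxjcxvzxoxayi" (len 13), cursors c1@2 c2@8 c3@10, authorship .1.....2.3...
After op 2 (add_cursor(5)): buffer="nxjcxvzxoxayi" (len 13), cursors c1@2 c4@5 c2@8 c3@10, authorship .1.....2.3...
After op 3 (insert('a')): buffer="nxajcxavzxaoxaayi" (len 17), cursors c1@3 c4@7 c2@11 c3@14, authorship .11...4..22.33...
Authorship (.=original, N=cursor N): . 1 1 . . . 4 . . 2 2 . 3 3 . . .
Index 6: author = 4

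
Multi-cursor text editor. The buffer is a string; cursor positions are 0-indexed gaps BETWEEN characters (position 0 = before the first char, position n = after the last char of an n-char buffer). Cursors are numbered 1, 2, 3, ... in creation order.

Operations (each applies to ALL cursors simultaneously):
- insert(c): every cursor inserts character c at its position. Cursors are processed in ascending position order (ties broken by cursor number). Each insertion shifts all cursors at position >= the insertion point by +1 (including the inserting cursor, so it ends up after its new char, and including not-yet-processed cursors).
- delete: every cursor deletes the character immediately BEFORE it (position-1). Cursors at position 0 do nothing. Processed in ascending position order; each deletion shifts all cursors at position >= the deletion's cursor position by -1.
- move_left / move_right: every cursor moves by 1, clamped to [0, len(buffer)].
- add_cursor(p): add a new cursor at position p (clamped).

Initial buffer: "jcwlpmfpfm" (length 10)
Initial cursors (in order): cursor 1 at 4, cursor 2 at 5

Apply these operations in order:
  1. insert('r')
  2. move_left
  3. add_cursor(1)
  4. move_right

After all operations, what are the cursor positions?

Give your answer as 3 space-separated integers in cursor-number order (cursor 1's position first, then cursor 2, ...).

Answer: 5 7 2

Derivation:
After op 1 (insert('r')): buffer="jcwlrprmfpfm" (len 12), cursors c1@5 c2@7, authorship ....1.2.....
After op 2 (move_left): buffer="jcwlrprmfpfm" (len 12), cursors c1@4 c2@6, authorship ....1.2.....
After op 3 (add_cursor(1)): buffer="jcwlrprmfpfm" (len 12), cursors c3@1 c1@4 c2@6, authorship ....1.2.....
After op 4 (move_right): buffer="jcwlrprmfpfm" (len 12), cursors c3@2 c1@5 c2@7, authorship ....1.2.....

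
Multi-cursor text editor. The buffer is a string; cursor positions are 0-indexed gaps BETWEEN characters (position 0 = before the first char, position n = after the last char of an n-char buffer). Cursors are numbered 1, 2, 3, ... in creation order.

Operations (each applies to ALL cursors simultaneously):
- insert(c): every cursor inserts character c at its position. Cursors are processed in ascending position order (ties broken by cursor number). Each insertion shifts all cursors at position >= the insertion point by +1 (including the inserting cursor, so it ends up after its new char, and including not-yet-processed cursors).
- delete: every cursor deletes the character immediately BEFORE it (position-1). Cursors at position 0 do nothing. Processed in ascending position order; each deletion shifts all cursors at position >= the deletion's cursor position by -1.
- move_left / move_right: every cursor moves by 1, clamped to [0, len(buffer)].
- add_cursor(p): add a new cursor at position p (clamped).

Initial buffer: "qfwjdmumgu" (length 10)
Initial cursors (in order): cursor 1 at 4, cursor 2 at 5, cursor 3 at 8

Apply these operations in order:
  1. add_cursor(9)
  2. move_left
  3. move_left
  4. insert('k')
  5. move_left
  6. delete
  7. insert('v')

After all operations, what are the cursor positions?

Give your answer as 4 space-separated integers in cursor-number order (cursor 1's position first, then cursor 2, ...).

After op 1 (add_cursor(9)): buffer="qfwjdmumgu" (len 10), cursors c1@4 c2@5 c3@8 c4@9, authorship ..........
After op 2 (move_left): buffer="qfwjdmumgu" (len 10), cursors c1@3 c2@4 c3@7 c4@8, authorship ..........
After op 3 (move_left): buffer="qfwjdmumgu" (len 10), cursors c1@2 c2@3 c3@6 c4@7, authorship ..........
After op 4 (insert('k')): buffer="qfkwkjdmkukmgu" (len 14), cursors c1@3 c2@5 c3@9 c4@11, authorship ..1.2...3.4...
After op 5 (move_left): buffer="qfkwkjdmkukmgu" (len 14), cursors c1@2 c2@4 c3@8 c4@10, authorship ..1.2...3.4...
After op 6 (delete): buffer="qkkjdkkmgu" (len 10), cursors c1@1 c2@2 c3@5 c4@6, authorship .12..34...
After op 7 (insert('v')): buffer="qvkvkjdvkvkmgu" (len 14), cursors c1@2 c2@4 c3@8 c4@10, authorship .1122..3344...

Answer: 2 4 8 10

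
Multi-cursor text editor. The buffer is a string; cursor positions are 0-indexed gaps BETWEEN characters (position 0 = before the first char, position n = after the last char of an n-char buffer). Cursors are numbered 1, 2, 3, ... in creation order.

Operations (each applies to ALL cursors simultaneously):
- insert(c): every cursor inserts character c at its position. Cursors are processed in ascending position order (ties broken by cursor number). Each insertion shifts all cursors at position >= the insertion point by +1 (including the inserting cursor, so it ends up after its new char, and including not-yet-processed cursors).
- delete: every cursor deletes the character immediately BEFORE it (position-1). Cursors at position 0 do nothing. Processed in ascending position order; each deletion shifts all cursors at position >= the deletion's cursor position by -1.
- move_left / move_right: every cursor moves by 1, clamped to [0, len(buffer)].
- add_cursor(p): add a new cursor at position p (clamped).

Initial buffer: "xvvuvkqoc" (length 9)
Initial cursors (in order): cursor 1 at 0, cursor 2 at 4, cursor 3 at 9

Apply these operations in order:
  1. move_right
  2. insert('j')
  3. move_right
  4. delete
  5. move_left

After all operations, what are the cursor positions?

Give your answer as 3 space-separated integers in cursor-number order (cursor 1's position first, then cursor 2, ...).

After op 1 (move_right): buffer="xvvuvkqoc" (len 9), cursors c1@1 c2@5 c3@9, authorship .........
After op 2 (insert('j')): buffer="xjvvuvjkqocj" (len 12), cursors c1@2 c2@7 c3@12, authorship .1....2....3
After op 3 (move_right): buffer="xjvvuvjkqocj" (len 12), cursors c1@3 c2@8 c3@12, authorship .1....2....3
After op 4 (delete): buffer="xjvuvjqoc" (len 9), cursors c1@2 c2@6 c3@9, authorship .1...2...
After op 5 (move_left): buffer="xjvuvjqoc" (len 9), cursors c1@1 c2@5 c3@8, authorship .1...2...

Answer: 1 5 8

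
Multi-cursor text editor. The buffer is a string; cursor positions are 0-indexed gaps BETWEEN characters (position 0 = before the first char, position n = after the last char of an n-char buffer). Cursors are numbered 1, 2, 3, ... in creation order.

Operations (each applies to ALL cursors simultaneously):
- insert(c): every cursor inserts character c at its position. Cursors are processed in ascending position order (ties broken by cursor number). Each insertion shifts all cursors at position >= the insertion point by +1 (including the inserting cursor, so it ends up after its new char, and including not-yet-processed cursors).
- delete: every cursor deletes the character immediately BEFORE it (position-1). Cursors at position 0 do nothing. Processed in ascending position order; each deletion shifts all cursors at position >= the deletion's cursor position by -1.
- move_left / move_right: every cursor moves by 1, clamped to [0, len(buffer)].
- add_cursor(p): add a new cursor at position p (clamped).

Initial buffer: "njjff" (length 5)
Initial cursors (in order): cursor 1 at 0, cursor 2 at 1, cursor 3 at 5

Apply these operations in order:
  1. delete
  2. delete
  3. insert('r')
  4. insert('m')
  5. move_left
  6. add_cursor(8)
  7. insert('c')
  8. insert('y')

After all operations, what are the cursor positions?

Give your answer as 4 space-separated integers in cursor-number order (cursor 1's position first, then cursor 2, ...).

Answer: 7 7 13 16

Derivation:
After op 1 (delete): buffer="jjf" (len 3), cursors c1@0 c2@0 c3@3, authorship ...
After op 2 (delete): buffer="jj" (len 2), cursors c1@0 c2@0 c3@2, authorship ..
After op 3 (insert('r')): buffer="rrjjr" (len 5), cursors c1@2 c2@2 c3@5, authorship 12..3
After op 4 (insert('m')): buffer="rrmmjjrm" (len 8), cursors c1@4 c2@4 c3@8, authorship 1212..33
After op 5 (move_left): buffer="rrmmjjrm" (len 8), cursors c1@3 c2@3 c3@7, authorship 1212..33
After op 6 (add_cursor(8)): buffer="rrmmjjrm" (len 8), cursors c1@3 c2@3 c3@7 c4@8, authorship 1212..33
After op 7 (insert('c')): buffer="rrmccmjjrcmc" (len 12), cursors c1@5 c2@5 c3@10 c4@12, authorship 121122..3334
After op 8 (insert('y')): buffer="rrmccyymjjrcymcy" (len 16), cursors c1@7 c2@7 c3@13 c4@16, authorship 12112122..333344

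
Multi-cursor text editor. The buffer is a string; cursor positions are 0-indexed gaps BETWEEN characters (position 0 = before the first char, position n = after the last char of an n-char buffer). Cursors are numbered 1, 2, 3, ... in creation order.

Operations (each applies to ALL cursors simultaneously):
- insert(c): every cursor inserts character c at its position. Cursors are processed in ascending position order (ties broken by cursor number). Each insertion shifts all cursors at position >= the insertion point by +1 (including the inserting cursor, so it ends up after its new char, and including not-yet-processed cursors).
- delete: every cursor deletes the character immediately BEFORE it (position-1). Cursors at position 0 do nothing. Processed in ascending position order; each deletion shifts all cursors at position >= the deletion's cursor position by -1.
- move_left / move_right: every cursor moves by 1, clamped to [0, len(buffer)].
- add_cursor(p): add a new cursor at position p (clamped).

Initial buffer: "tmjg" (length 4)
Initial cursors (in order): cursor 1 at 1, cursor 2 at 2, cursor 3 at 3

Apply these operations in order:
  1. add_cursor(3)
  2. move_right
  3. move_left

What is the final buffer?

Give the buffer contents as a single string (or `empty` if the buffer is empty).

After op 1 (add_cursor(3)): buffer="tmjg" (len 4), cursors c1@1 c2@2 c3@3 c4@3, authorship ....
After op 2 (move_right): buffer="tmjg" (len 4), cursors c1@2 c2@3 c3@4 c4@4, authorship ....
After op 3 (move_left): buffer="tmjg" (len 4), cursors c1@1 c2@2 c3@3 c4@3, authorship ....

Answer: tmjg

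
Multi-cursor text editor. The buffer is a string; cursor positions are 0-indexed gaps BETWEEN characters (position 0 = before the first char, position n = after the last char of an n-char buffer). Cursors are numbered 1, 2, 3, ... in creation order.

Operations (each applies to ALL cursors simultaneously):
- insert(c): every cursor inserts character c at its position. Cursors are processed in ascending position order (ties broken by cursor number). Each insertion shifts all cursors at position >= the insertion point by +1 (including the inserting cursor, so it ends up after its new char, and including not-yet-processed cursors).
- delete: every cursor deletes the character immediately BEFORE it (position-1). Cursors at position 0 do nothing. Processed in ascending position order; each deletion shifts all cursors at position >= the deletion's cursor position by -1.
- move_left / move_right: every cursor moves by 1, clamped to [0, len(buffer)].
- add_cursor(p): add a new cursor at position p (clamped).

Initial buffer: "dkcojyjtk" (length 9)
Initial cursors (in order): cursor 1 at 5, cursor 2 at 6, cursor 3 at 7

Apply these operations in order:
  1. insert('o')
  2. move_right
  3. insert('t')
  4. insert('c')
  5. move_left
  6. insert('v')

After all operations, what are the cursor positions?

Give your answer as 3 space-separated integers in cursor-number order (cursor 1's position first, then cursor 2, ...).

Answer: 9 14 19

Derivation:
After op 1 (insert('o')): buffer="dkcojoyojotk" (len 12), cursors c1@6 c2@8 c3@10, authorship .....1.2.3..
After op 2 (move_right): buffer="dkcojoyojotk" (len 12), cursors c1@7 c2@9 c3@11, authorship .....1.2.3..
After op 3 (insert('t')): buffer="dkcojoytojtottk" (len 15), cursors c1@8 c2@11 c3@14, authorship .....1.12.23.3.
After op 4 (insert('c')): buffer="dkcojoytcojtcottck" (len 18), cursors c1@9 c2@13 c3@17, authorship .....1.112.223.33.
After op 5 (move_left): buffer="dkcojoytcojtcottck" (len 18), cursors c1@8 c2@12 c3@16, authorship .....1.112.223.33.
After op 6 (insert('v')): buffer="dkcojoytvcojtvcottvck" (len 21), cursors c1@9 c2@14 c3@19, authorship .....1.1112.2223.333.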